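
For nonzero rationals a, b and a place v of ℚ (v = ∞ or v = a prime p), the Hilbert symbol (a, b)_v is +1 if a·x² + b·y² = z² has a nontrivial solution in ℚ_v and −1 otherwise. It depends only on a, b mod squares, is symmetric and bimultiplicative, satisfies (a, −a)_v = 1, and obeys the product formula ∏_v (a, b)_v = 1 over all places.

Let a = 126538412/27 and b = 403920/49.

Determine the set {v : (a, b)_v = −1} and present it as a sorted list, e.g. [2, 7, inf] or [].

[3, 7, 11, 17]

(a, b) ≡ (4641, 2805) mod (ℚ^×)²; places V = {2, 3, 5, 7, 11, 13, 17, ∞}.
(a,b)_7: α=1, u≡3; β=-2, v≡6 (mod 7); (3|7)=-1, (6|7)=-1; sign (−1)^0·-1^-2·-1^1 = -1.
(a,b)_3: α=-3, u≡2; β=3, v≡2 (mod 3); (2|3)=-1, (2|3)=-1; sign (−1)^1·-1^3·-1^-3 = -1.
(a,b)_∞: sgn(4641)=+, sgn(2805)=+, so +1.
(a,b)_2: α=2, β=4; u≡1, v≡5 (mod 8); ε(u)ε(v)=0·0, αω(v)=2·1, βω(u)=4·0; sum ≡ 0  ⇒  +1.
(a,b)_5: α=0, u≡1; β=1, v≡1 (mod 5); (1|5)=+1, (1|5)=+1; sign (−1)^0·+1^1·+1^0 = +1.
(a,b)_11: α=2, u≡7; β=1, v≡7 (mod 11); (7|11)=-1, (7|11)=-1; sign (−1)^0·-1^1·-1^2 = -1.
(a,b)_17: α=1, u≡2; β=1, v≡3 (mod 17); (2|17)=+1, (3|17)=-1; sign (−1)^0·+1^1·-1^1 = -1.
(a,b)_13: α=3, u≡6; β=0, v≡1 (mod 13); (6|13)=-1, (1|13)=+1; sign (−1)^0·-1^0·+1^3 = +1.
|Ram(4641, 2805)| = 4, even; anisotropic at {3, 7, 11, 17}.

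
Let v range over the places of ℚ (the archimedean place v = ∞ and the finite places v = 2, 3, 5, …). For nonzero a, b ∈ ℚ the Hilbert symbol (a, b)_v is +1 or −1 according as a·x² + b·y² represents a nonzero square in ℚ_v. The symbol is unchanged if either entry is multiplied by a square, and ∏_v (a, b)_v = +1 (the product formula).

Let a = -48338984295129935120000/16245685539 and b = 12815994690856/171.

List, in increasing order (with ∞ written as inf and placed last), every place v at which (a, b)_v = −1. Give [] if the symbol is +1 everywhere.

[7, 19]

(a, b) ≡ (-305102, 226366) mod (ℚ^×)²; places V = {2, 3, 5, 7, 19, 23, 31, 37, ∞}.
(a,b)_31: α=3, u≡2; β=2, v≡10 (mod 31); (2|31)=+1, (10|31)=+1; sign (−1)^0·+1^2·+1^3 = +1.
(a,b)_37: α=1, u≡29; β=1, v≡32 (mod 37); (29|37)=-1, (32|37)=-1; sign (−1)^0·-1^1·-1^1 = +1.
(a,b)_7: α=1, u≡3; β=1, v≡3 (mod 7); (3|7)=-1, (3|7)=-1; sign (−1)^1·-1^1·-1^1 = -1.
(a,b)_19: α=-5, u≡5; β=-1, v≡6 (mod 19); (5|19)=+1, (6|19)=+1; sign (−1)^1·+1^-1·+1^-5 = -1.
(a,b)_2: α=7, β=3; u≡1, v≡7 (mod 8); ε(u)ε(v)=0·1, αω(v)=7·0, βω(u)=3·0; sum ≡ 0  ⇒  +1.
(a,b)_5: α=4, u≡2; β=0, v≡1 (mod 5); (2|5)=-1, (1|5)=+1; sign (−1)^0·-1^0·+1^4 = +1.
(a,b)_23: α=8, u≡3; β=5, v≡22 (mod 23); (3|23)=+1, (22|23)=-1; sign (−1)^0·+1^5·-1^8 = +1.
(a,b)_∞: sgn(-305102)=−, sgn(226366)=+, so +1.
(a,b)_3: α=-8, u≡1; β=-2, v≡1 (mod 3); (1|3)=+1, (1|3)=+1; sign (−1)^0·+1^-2·+1^-8 = +1.
(-305102, 226366 / ℚ) ramifies at {7, 19}: a division algebra.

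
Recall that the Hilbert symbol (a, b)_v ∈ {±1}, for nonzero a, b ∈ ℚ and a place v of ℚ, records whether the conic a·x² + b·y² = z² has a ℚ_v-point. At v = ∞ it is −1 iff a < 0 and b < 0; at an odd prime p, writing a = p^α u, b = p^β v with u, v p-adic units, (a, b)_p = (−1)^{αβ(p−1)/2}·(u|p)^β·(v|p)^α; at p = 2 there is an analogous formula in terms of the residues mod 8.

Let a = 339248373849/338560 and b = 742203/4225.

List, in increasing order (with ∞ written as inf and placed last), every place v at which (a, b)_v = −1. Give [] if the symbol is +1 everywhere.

[2, 5, 11, 17]

(a, b) ≡ (9690, 187) mod (ℚ^×)²; places V = {2, 3, 5, 7, 11, 13, 17, 19, 23, ∞}.
(a,b)_3: α=11, u≡2; β=4, v≡1 (mod 3); (2|3)=-1, (1|3)=+1; sign (−1)^0·-1^4·+1^11 = +1.
(a,b)_19: α=1, u≡1; β=0, v≡9 (mod 19); (1|19)=+1, (9|19)=+1; sign (−1)^0·+1^0·+1^1 = +1.
(a,b)_23: α=-2, u≡7; β=0, v≡1 (mod 23); (7|23)=-1, (1|23)=+1; sign (−1)^0·-1^0·+1^-2 = +1.
(a,b)_5: α=-1, u≡2; β=-2, v≡2 (mod 5); (2|5)=-1, (2|5)=-1; sign (−1)^0·-1^-2·-1^-1 = -1.
(a,b)_17: α=1, u≡16; β=1, v≡6 (mod 17); (16|17)=+1, (6|17)=-1; sign (−1)^0·+1^1·-1^1 = -1.
(a,b)_7: α=2, u≡2; β=2, v≡5 (mod 7); (2|7)=+1, (5|7)=-1; sign (−1)^0·+1^2·-1^2 = +1.
(a,b)_2: α=-7, β=0; u≡5, v≡3 (mod 8); ε(u)ε(v)=0·1, αω(v)=-7·1, βω(u)=0·1; sum ≡ 1  ⇒  -1.
(a,b)_13: α=0, u≡8; β=-2, v≡6 (mod 13); (8|13)=-1, (6|13)=-1; sign (−1)^0·-1^-2·-1^0 = +1.
(a,b)_11: α=2, u≡8; β=1, v≡10 (mod 11); (8|11)=-1, (10|11)=-1; sign (−1)^0·-1^1·-1^2 = -1.
(a,b)_∞: sgn(9690)=+, sgn(187)=+, so +1.
(9690, 187 / ℚ) ramifies at {2, 5, 11, 17}: a division algebra.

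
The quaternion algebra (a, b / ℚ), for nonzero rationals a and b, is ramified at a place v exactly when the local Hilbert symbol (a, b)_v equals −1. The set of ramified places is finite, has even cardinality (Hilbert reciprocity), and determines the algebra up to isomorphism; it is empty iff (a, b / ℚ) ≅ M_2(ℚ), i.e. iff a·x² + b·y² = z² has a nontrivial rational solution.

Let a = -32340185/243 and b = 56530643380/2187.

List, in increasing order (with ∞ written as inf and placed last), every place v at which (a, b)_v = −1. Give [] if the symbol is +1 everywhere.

(a, b) ≡ (-268755, 615) mod (ℚ^×)²; places V = {2, 3, 5, 19, 23, 41, ∞}.
(a,b)_19: α=3, u≡15; β=4, v≡5 (mod 19); (15|19)=-1, (5|19)=+1; sign (−1)^0·-1^4·+1^3 = +1.
(a,b)_∞: sgn(-268755)=−, sgn(615)=+, so +1.
(a,b)_5: α=1, u≡1; β=1, v≡3 (mod 5); (1|5)=+1, (3|5)=-1; sign (−1)^0·+1^1·-1^1 = -1.
(a,b)_3: α=-5, u≡1; β=-7, v≡1 (mod 3); (1|3)=+1, (1|3)=+1; sign (−1)^1·+1^-7·+1^-5 = -1.
(a,b)_41: α=1, u≡9; β=1, v≡15 (mod 41); (9|41)=+1, (15|41)=-1; sign (−1)^0·+1^1·-1^1 = -1.
(a,b)_23: α=1, u≡22; β=2, v≡11 (mod 23); (22|23)=-1, (11|23)=-1; sign (−1)^0·-1^2·-1^1 = -1.
(a,b)_2: α=0, β=2; u≡5, v≡7 (mod 8); ε(u)ε(v)=0·1, αω(v)=0·0, βω(u)=2·1; sum ≡ 0  ⇒  +1.
|Ram(-268755, 615)| = 4, even; anisotropic at {3, 5, 23, 41}.

[3, 5, 23, 41]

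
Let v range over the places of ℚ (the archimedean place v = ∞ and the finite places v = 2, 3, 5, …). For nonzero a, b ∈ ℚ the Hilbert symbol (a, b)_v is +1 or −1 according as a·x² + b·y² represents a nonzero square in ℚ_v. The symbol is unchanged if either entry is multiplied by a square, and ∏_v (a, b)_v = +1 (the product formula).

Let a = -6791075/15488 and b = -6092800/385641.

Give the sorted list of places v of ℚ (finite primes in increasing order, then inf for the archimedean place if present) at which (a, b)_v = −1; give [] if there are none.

[2, 7, 17, inf]

Mod squares: a ≡ -646, b ≡ -238. Check v ∈ {∞, 2, 3, 5, 7, 11, 17, 19, 23, 29}.
v=∞: -646 < 0 and -238 < 0  ⇒  (a,b)_∞ = -1.
v=7: a=7^0·(≡6), b=7^1·(≡2) mod 7; (6|7)=-1, (2|7)=+1; (−1)^{0·1·3}·(-1)^1·(+1)^0 = -1.
v=19: a=19^1·(≡1), b=19^0·(≡16) mod 19; (1|19)=+1, (16|19)=+1; (−1)^{1·0·9}·(+1)^0·(+1)^1 = +1.
v=23: a=23^0·(≡15), b=23^-2·(≡11) mod 23; (15|23)=-1, (11|23)=-1; (−1)^{0·-2·11}·(-1)^-2·(-1)^0 = +1.
v=2: v_2(a)=-7, v_2(b)=11; units ≡ 5, 1 (mod 8); ε·ε+αω+βω = 0·0+-7·0+11·1 ≡ 1  ⇒  (a,b)_2 = -1.
v=29: a=29^2·(≡8), b=29^0·(≡16) mod 29; (8|29)=-1, (16|29)=+1; (−1)^{2·0·14}·(-1)^0·(+1)^2 = +1.
v=17: a=17^1·(≡8), b=17^1·(≡10) mod 17; (8|17)=+1, (10|17)=-1; (−1)^{1·1·8}·(+1)^1·(-1)^1 = -1.
v=11: a=11^-2·(≡4), b=11^0·(≡4) mod 11; (4|11)=+1, (4|11)=+1; (−1)^{-2·0·5}·(+1)^0·(+1)^-2 = +1.
v=3: a=3^0·(≡2), b=3^-6·(≡2) mod 3; (2|3)=-1, (2|3)=-1; (−1)^{0·-6·1}·(-1)^-6·(-1)^0 = +1.
v=5: a=5^2·(≡4), b=5^2·(≡3) mod 5; (4|5)=+1, (3|5)=-1; (−1)^{2·2·2}·(+1)^2·(-1)^2 = +1.
|Ram(-646, -238)| = 4, even; anisotropic at {2, 7, 17, ∞}.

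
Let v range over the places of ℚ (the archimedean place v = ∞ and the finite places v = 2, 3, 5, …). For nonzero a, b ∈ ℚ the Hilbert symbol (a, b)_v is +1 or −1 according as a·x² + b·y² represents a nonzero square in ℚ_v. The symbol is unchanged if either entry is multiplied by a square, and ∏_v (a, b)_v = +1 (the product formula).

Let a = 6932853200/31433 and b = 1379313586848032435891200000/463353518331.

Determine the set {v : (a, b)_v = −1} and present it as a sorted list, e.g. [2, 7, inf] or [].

[2, 11, 13, 19]

Mod squares: a ≡ 35581, b ≡ 5720330. Check v ∈ {∞, 2, 3, 5, 7, 11, 13, 17, 19, 23, 37, 43}.
v=37: a=37^0·(≡20), b=37^-2·(≡29) mod 37; (20|37)=-1, (29|37)=-1; (−1)^{0·-2·18}·(-1)^-2·(-1)^0 = +1.
v=∞: 35581 > 0 and 5720330 > 0  ⇒  (a,b)_∞ = +1.
v=5: a=5^2·(≡1), b=5^5·(≡4) mod 5; (1|5)=+1, (4|5)=+1; (−1)^{2·5·2}·(+1)^5·(+1)^2 = +1.
v=43: a=43^-2·(≡3), b=43^-4·(≡1) mod 43; (3|43)=-1, (1|43)=+1; (−1)^{-2·-4·21}·(-1)^-4·(+1)^-2 = +1.
v=7: a=7^3·(≡4), b=7^5·(≡5) mod 7; (4|7)=+1, (5|7)=-1; (−1)^{3·5·3}·(+1)^5·(-1)^3 = +1.
v=11: a=11^0·(≡7), b=11^-1·(≡3) mod 11; (7|11)=-1, (3|11)=+1; (−1)^{0·-1·5}·(-1)^-1·(+1)^0 = -1.
v=3: a=3^0·(≡1), b=3^-2·(≡2) mod 3; (1|3)=+1, (2|3)=-1; (−1)^{0·-2·1}·(+1)^-2·(-1)^0 = +1.
v=23: a=23^1·(≡4), b=23^3·(≡10) mod 23; (4|23)=+1, (10|23)=-1; (−1)^{1·3·11}·(+1)^3·(-1)^1 = +1.
v=2: v_2(a)=4, v_2(b)=13; units ≡ 5, 5 (mod 8); ε·ε+αω+βω = 0·0+4·1+13·1 ≡ 1  ⇒  (a,b)_2 = -1.
v=13: a=13^3·(≡7), b=13^8·(≡6) mod 13; (7|13)=-1, (6|13)=-1; (−1)^{3·8·6}·(-1)^8·(-1)^3 = -1.
v=17: a=17^-1·(≡8), b=17^1·(≡2) mod 17; (8|17)=+1, (2|17)=+1; (−1)^{-1·1·8}·(+1)^1·(+1)^-1 = +1.
v=19: a=19^0·(≡15), b=19^1·(≡13) mod 19; (15|19)=-1, (13|19)=-1; (−1)^{0·1·9}·(-1)^1·(-1)^0 = -1.
Ram(35581, 5720330) = {2, 11, 13, 19}; no ℚ_2-point on the conic.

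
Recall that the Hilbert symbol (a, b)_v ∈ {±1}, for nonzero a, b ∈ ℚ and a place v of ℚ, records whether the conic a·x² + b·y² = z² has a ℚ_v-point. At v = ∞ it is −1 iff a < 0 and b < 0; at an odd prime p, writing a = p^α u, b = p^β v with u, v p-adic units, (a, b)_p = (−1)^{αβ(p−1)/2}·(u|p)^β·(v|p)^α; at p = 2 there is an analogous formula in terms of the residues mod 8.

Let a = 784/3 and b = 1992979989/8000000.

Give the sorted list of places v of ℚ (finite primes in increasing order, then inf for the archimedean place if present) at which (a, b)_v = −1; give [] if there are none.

[2, 17]

Mod squares: a ≡ 3, b ≡ 442. Check v ∈ {∞, 2, 3, 5, 7, 11, 13, 17}.
v=3: a=3^-1·(≡1), b=3^2·(≡1) mod 3; (1|3)=+1, (1|3)=+1; (−1)^{-1·2·1}·(+1)^2·(+1)^-1 = +1.
v=7: a=7^2·(≡3), b=7^2·(≡2) mod 7; (3|7)=-1, (2|7)=+1; (−1)^{2·2·3}·(-1)^2·(+1)^2 = +1.
v=13: a=13^0·(≡10), b=13^3·(≡11) mod 13; (10|13)=+1, (11|13)=-1; (−1)^{0·3·6}·(+1)^3·(-1)^0 = +1.
v=∞: 3 > 0 and 442 > 0  ⇒  (a,b)_∞ = +1.
v=17: a=17^0·(≡12), b=17^1·(≡15) mod 17; (12|17)=-1, (15|17)=+1; (−1)^{0·1·8}·(-1)^1·(+1)^0 = -1.
v=2: v_2(a)=4, v_2(b)=-9; units ≡ 3, 5 (mod 8); ε·ε+αω+βω = 1·0+4·1+-9·1 ≡ 1  ⇒  (a,b)_2 = -1.
v=5: a=5^0·(≡3), b=5^-6·(≡2) mod 5; (3|5)=-1, (2|5)=-1; (−1)^{0·-6·2}·(-1)^-6·(-1)^0 = +1.
v=11: a=11^0·(≡1), b=11^2·(≡6) mod 11; (1|11)=+1, (6|11)=-1; (−1)^{0·2·5}·(+1)^2·(-1)^0 = +1.
|Ram(3, 442)| = 2, even; anisotropic at {2, 17}.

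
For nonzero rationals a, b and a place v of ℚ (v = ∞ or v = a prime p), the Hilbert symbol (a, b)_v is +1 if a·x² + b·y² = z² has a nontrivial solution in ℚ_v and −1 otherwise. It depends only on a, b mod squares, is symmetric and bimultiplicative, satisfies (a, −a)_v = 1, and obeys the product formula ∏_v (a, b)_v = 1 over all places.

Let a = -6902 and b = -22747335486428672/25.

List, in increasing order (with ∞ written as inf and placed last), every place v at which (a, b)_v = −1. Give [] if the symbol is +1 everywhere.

(a, b) ≡ (-6902, -7461062) mod (ℚ^×)²; places V = {2, 5, 7, 17, 23, 29, 47, ∞}.
(a,b)_2: α=1, β=9; u≡5, v≡5 (mod 8); ε(u)ε(v)=0·0, αω(v)=1·1, βω(u)=9·1; sum ≡ 0  ⇒  +1.
(a,b)_29: α=1, u≡23; β=3, v≡11 (mod 29); (23|29)=+1, (11|29)=-1; sign (−1)^0·+1^3·-1^1 = -1.
(a,b)_23: α=0, u≡21; β=1, v≡20 (mod 23); (21|23)=-1, (20|23)=-1; sign (−1)^0·-1^1·-1^0 = -1.
(a,b)_17: α=1, u≡2; β=3, v≡11 (mod 17); (2|17)=+1, (11|17)=-1; sign (−1)^0·+1^3·-1^1 = -1.
(a,b)_47: α=0, u≡7; β=1, v≡46 (mod 47); (7|47)=+1, (46|47)=-1; sign (−1)^0·+1^1·-1^0 = +1.
(a,b)_5: α=0, u≡3; β=-2, v≡3 (mod 5); (3|5)=-1, (3|5)=-1; sign (−1)^0·-1^-2·-1^0 = +1.
(a,b)_7: α=1, u≡1; β=3, v≡6 (mod 7); (1|7)=+1, (6|7)=-1; sign (−1)^1·+1^3·-1^1 = +1.
(a,b)_∞: sgn(-6902)=−, sgn(-7461062)=−, so -1.
(-6902, -7461062 / ℚ) ramifies at {17, 23, 29, ∞}: a division algebra.

[17, 23, 29, inf]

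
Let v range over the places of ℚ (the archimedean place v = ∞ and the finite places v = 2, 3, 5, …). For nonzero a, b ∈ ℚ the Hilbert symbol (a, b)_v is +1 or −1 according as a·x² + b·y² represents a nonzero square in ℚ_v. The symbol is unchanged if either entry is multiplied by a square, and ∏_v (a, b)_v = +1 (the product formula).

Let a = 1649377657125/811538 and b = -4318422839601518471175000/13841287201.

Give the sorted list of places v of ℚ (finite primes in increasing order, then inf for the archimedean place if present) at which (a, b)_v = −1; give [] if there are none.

[3, 31]

Mod squares: a ≡ 5636730, b ≡ -10230. Check v ∈ {∞, 2, 3, 5, 7, 11, 13, 17, 19, 29, 31}.
v=19: a=19^1·(≡5), b=19^2·(≡7) mod 19; (5|19)=+1, (7|19)=+1; (−1)^{1·2·9}·(+1)^2·(+1)^1 = +1.
v=3: a=3^5·(≡1), b=3^15·(≡1) mod 3; (1|3)=+1, (1|3)=+1; (−1)^{5·15·1}·(+1)^15·(+1)^5 = -1.
v=31: a=31^1·(≡22), b=31^3·(≡15) mod 31; (22|31)=-1, (15|31)=-1; (−1)^{1·3·15}·(-1)^3·(-1)^1 = -1.
v=5: a=5^3·(≡4), b=5^5·(≡4) mod 5; (4|5)=+1, (4|5)=+1; (−1)^{3·5·2}·(+1)^5·(+1)^3 = +1.
v=29: a=29^1·(≡15), b=29^2·(≡28) mod 29; (15|29)=-1, (28|29)=+1; (−1)^{1·2·14}·(-1)^2·(+1)^1 = +1.
v=2: v_2(a)=-1, v_2(b)=3; units ≡ 5, 5 (mod 8); ε·ε+αω+βω = 0·0+-1·1+3·1 ≡ 0  ⇒  (a,b)_2 = +1.
v=7: a=7^-4·(≡1), b=7^-12·(≡2) mod 7; (1|7)=+1, (2|7)=+1; (−1)^{-4·-12·3}·(+1)^-12·(+1)^-4 = +1.
v=∞: 5636730 > 0 and -10230 < 0  ⇒  (a,b)_∞ = +1.
v=17: a=17^2·(≡12), b=17^0·(≡4) mod 17; (12|17)=-1, (4|17)=+1; (−1)^{2·0·8}·(-1)^0·(+1)^2 = +1.
v=13: a=13^-2·(≡11), b=13^0·(≡1) mod 13; (11|13)=-1, (1|13)=+1; (−1)^{-2·0·6}·(-1)^0·(+1)^-2 = +1.
v=11: a=11^1·(≡10), b=11^3·(≡4) mod 11; (10|11)=-1, (4|11)=+1; (−1)^{1·3·5}·(-1)^3·(+1)^1 = +1.
Ram(5636730, -10230) = {3, 31}; no ℚ_3-point on the conic.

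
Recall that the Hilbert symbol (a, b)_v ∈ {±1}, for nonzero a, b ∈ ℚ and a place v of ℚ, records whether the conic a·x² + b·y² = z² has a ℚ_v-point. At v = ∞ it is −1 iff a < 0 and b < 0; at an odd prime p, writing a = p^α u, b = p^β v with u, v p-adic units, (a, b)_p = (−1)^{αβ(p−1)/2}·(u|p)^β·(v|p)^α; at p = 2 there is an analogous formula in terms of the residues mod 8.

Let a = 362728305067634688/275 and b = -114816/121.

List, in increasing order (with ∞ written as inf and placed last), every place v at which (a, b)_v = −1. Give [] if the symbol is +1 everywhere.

[3, 7, 11, 23]

Mod squares: a ≡ 57057, b ≡ -1794. Check v ∈ {∞, 2, 3, 5, 7, 11, 13, 19, 23}.
v=19: a=19^3·(≡17), b=19^0·(≡11) mod 19; (17|19)=+1, (11|19)=+1; (−1)^{3·0·9}·(+1)^0·(+1)^3 = +1.
v=13: a=13^3·(≡5), b=13^1·(≡2) mod 13; (5|13)=-1, (2|13)=-1; (−1)^{3·1·6}·(-1)^1·(-1)^3 = +1.
v=2: v_2(a)=12, v_2(b)=7; units ≡ 1, 7 (mod 8); ε·ε+αω+βω = 0·1+12·0+7·0 ≡ 0  ⇒  (a,b)_2 = +1.
v=∞: 57057 > 0 and -1794 < 0  ⇒  (a,b)_∞ = +1.
v=3: a=3^1·(≡2), b=3^1·(≡2) mod 3; (2|3)=-1, (2|3)=-1; (−1)^{1·1·1}·(-1)^1·(-1)^1 = -1.
v=7: a=7^1·(≡3), b=7^0·(≡6) mod 7; (3|7)=-1, (6|7)=-1; (−1)^{1·0·3}·(-1)^0·(-1)^1 = -1.
v=11: a=11^-1·(≡2), b=11^-2·(≡2) mod 11; (2|11)=-1, (2|11)=-1; (−1)^{-1·-2·5}·(-1)^-2·(-1)^-1 = -1.
v=23: a=23^4·(≡10), b=23^1·(≡19) mod 23; (10|23)=-1, (19|23)=-1; (−1)^{4·1·11}·(-1)^1·(-1)^4 = -1.
v=5: a=5^-2·(≡3), b=5^0·(≡4) mod 5; (3|5)=-1, (4|5)=+1; (−1)^{-2·0·2}·(-1)^0·(+1)^-2 = +1.
Ram(57057, -1794) = {3, 7, 11, 23}; no ℚ_3-point on the conic.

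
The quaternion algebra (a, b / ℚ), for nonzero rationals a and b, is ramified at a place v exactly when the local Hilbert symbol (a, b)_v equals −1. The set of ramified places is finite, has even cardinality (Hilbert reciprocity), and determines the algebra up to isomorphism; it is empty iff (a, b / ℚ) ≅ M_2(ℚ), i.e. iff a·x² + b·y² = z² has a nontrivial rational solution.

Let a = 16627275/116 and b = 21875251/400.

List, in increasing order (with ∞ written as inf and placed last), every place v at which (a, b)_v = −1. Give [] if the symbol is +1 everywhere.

[2, 7, 23, 29]

(a, b) ≡ (238119, 19) mod (ℚ^×)²; places V = {2, 3, 5, 7, 17, 19, 23, 29, 37, ∞}.
(a,b)_29: α=-1, u≡24; β=2, v≡10 (mod 29); (24|29)=+1, (10|29)=-1; sign (−1)^0·+1^2·-1^-1 = -1.
(a,b)_∞: sgn(238119)=+, sgn(19)=+, so +1.
(a,b)_37: α=0, u≡6; β=2, v≡6 (mod 37); (6|37)=-1, (6|37)=-1; sign (−1)^0·-1^2·-1^0 = +1.
(a,b)_17: α=1, u≡1; β=0, v≡16 (mod 17); (1|17)=+1, (16|17)=+1; sign (−1)^0·+1^0·+1^1 = +1.
(a,b)_23: α=1, u≡12; β=0, v≡15 (mod 23); (12|23)=+1, (15|23)=-1; sign (−1)^0·+1^0·-1^1 = -1.
(a,b)_3: α=5, u≡2; β=0, v≡1 (mod 3); (2|3)=-1, (1|3)=+1; sign (−1)^0·-1^0·+1^5 = +1.
(a,b)_2: α=-2, β=-4; u≡7, v≡3 (mod 8); ε(u)ε(v)=1·1, αω(v)=-2·1, βω(u)=-4·0; sum ≡ 1  ⇒  -1.
(a,b)_5: α=2, u≡1; β=-2, v≡1 (mod 5); (1|5)=+1, (1|5)=+1; sign (−1)^0·+1^-2·+1^2 = +1.
(a,b)_19: α=0, u≡7; β=1, v≡5 (mod 19); (7|19)=+1, (5|19)=+1; sign (−1)^0·+1^1·+1^0 = +1.
(a,b)_7: α=1, u≡2; β=0, v≡6 (mod 7); (2|7)=+1, (6|7)=-1; sign (−1)^0·+1^0·-1^1 = -1.
Ram(238119, 19) = {2, 7, 23, 29}; no ℚ_2-point on the conic.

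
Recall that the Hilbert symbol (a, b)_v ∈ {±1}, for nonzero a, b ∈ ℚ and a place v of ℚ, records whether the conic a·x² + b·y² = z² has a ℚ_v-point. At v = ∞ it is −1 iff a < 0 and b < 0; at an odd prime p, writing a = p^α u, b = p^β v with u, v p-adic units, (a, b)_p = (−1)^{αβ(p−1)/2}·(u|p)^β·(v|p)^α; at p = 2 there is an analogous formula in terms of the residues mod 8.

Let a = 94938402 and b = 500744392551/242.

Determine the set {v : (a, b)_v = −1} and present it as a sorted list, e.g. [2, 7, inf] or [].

[3, 13, 29, 31]

(a, b) ≡ (42978, 1332318) mod (ℚ^×)²; places V = {2, 3, 11, 13, 17, 19, 29, 31, 47, ∞}.
(a,b)_19: α=1, u≡5; β=1, v≡2 (mod 19); (5|19)=+1, (2|19)=-1; sign (−1)^1·+1^1·-1^1 = +1.
(a,b)_17: α=0, u≡15; β=4, v≡6 (mod 17); (15|17)=+1, (6|17)=-1; sign (−1)^0·+1^4·-1^0 = +1.
(a,b)_2: α=1, β=-1; u≡1, v≡7 (mod 8); ε(u)ε(v)=0·1, αω(v)=1·0, βω(u)=-1·0; sum ≡ 0  ⇒  +1.
(a,b)_13: α=1, u≡9; β=1, v≡7 (mod 13); (9|13)=+1, (7|13)=-1; sign (−1)^0·+1^1·-1^1 = -1.
(a,b)_3: α=1, u≡1; β=3, v≡1 (mod 3); (1|3)=+1, (1|3)=+1; sign (−1)^1·+1^3·+1^1 = -1.
(a,b)_47: α=2, u≡20; β=0, v≡25 (mod 47); (20|47)=-1, (25|47)=+1; sign (−1)^0·-1^0·+1^2 = +1.
(a,b)_29: α=1, u≡15; β=1, v≡23 (mod 29); (15|29)=-1, (23|29)=+1; sign (−1)^0·-1^1·+1^1 = -1.
(a,b)_31: α=0, u≡3; β=1, v≡30 (mod 31); (3|31)=-1, (30|31)=-1; sign (−1)^0·-1^1·-1^0 = -1.
(a,b)_∞: sgn(42978)=+, sgn(1332318)=+, so +1.
(a,b)_11: α=0, u≡9; β=-2, v≡9 (mod 11); (9|11)=+1, (9|11)=+1; sign (−1)^0·+1^-2·+1^0 = +1.
Ram(42978, 1332318) = {3, 13, 29, 31}; no ℚ_3-point on the conic.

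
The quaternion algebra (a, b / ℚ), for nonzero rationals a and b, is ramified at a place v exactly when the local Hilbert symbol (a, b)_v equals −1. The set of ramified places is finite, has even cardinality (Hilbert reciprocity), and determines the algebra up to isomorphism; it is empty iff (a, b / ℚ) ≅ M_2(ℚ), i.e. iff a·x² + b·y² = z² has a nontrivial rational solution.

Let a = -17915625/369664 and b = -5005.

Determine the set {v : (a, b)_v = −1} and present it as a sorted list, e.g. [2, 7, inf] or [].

(a, b) ≡ (-65, -5005) mod (ℚ^×)²; places V = {2, 3, 5, 7, 11, 13, 19, ∞}.
(a,b)_7: α=2, u≡6; β=1, v≡6 (mod 7); (6|7)=-1, (6|7)=-1; sign (−1)^0·-1^1·-1^2 = -1.
(a,b)_∞: sgn(-65)=−, sgn(-5005)=−, so -1.
(a,b)_19: α=-2, u≡6; β=0, v≡11 (mod 19); (6|19)=+1, (11|19)=+1; sign (−1)^0·+1^0·+1^-2 = +1.
(a,b)_11: α=0, u≡1; β=1, v≡7 (mod 11); (1|11)=+1, (7|11)=-1; sign (−1)^0·+1^1·-1^0 = +1.
(a,b)_5: α=5, u≡3; β=1, v≡4 (mod 5); (3|5)=-1, (4|5)=+1; sign (−1)^0·-1^1·+1^5 = -1.
(a,b)_13: α=1, u≡2; β=1, v≡5 (mod 13); (2|13)=-1, (5|13)=-1; sign (−1)^0·-1^1·-1^1 = +1.
(a,b)_3: α=2, u≡1; β=0, v≡2 (mod 3); (1|3)=+1, (2|3)=-1; sign (−1)^0·+1^0·-1^2 = +1.
(a,b)_2: α=-10, β=0; u≡7, v≡3 (mod 8); ε(u)ε(v)=1·1, αω(v)=-10·1, βω(u)=0·0; sum ≡ 1  ⇒  -1.
(-65, -5005 / ℚ) ramifies at {2, 5, 7, ∞}: a division algebra.

[2, 5, 7, inf]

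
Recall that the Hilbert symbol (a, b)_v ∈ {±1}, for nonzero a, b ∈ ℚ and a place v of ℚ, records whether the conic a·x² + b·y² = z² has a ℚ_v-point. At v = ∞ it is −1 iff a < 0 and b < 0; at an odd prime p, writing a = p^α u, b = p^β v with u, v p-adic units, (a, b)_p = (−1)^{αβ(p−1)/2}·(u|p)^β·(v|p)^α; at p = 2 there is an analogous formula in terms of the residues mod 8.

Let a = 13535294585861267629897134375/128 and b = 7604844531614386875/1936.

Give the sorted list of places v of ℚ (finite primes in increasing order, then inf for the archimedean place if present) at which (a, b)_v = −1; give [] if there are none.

Mod squares: a ≡ 15470, b ≡ 88179. Check v ∈ {∞, 2, 3, 5, 7, 11, 13, 17, 19}.
v=5: a=5^5·(≡1), b=5^4·(≡4) mod 5; (1|5)=+1, (4|5)=+1; (−1)^{5·4·2}·(+1)^4·(+1)^5 = +1.
v=13: a=13^1·(≡8), b=13^1·(≡4) mod 13; (8|13)=-1, (4|13)=+1; (−1)^{1·1·6}·(-1)^1·(+1)^1 = -1.
v=19: a=19^6·(≡1), b=19^5·(≡7) mod 19; (1|19)=+1, (7|19)=+1; (−1)^{6·5·9}·(+1)^5·(+1)^6 = +1.
v=∞: 15470 > 0 and 88179 > 0  ⇒  (a,b)_∞ = +1.
v=17: a=17^3·(≡2), b=17^1·(≡16) mod 17; (2|17)=+1, (16|17)=+1; (−1)^{3·1·8}·(+1)^1·(+1)^3 = +1.
v=11: a=11^0·(≡5), b=11^-2·(≡1) mod 11; (5|11)=+1, (1|11)=+1; (−1)^{0·-2·5}·(+1)^-2·(+1)^0 = +1.
v=7: a=7^11·(≡5), b=7^7·(≡1) mod 7; (5|7)=-1, (1|7)=+1; (−1)^{11·7·3}·(-1)^7·(+1)^11 = +1.
v=3: a=3^6·(≡2), b=3^3·(≡2) mod 3; (2|3)=-1, (2|3)=-1; (−1)^{6·3·1}·(-1)^3·(-1)^6 = -1.
v=2: v_2(a)=-7, v_2(b)=-4; units ≡ 7, 3 (mod 8); ε·ε+αω+βω = 1·1+-7·1+-4·0 ≡ 0  ⇒  (a,b)_2 = +1.
(15470, 88179 / ℚ) ramifies at {3, 13}: a division algebra.

[3, 13]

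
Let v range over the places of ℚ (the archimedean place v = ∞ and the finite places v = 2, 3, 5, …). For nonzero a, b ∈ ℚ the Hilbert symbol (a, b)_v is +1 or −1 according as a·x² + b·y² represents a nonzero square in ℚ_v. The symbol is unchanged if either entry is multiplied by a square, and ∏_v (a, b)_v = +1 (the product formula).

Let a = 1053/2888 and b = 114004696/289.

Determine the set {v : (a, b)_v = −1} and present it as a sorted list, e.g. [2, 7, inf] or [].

[43, 53]

(a, b) ≡ (26, 168646) mod (ℚ^×)²; places V = {2, 3, 13, 17, 19, 37, 43, 53, ∞}.
(a,b)_43: α=0, u≡3; β=1, v≡9 (mod 43); (3|43)=-1, (9|43)=+1; sign (−1)^0·-1^1·+1^0 = -1.
(a,b)_3: α=4, u≡2; β=0, v≡1 (mod 3); (2|3)=-1, (1|3)=+1; sign (−1)^0·-1^0·+1^4 = +1.
(a,b)_∞: sgn(26)=+, sgn(168646)=+, so +1.
(a,b)_2: α=-3, β=3; u≡5, v≡3 (mod 8); ε(u)ε(v)=0·1, αω(v)=-3·1, βω(u)=3·1; sum ≡ 0  ⇒  +1.
(a,b)_53: α=0, u≡14; β=1, v≡21 (mod 53); (14|53)=-1, (21|53)=-1; sign (−1)^0·-1^1·-1^0 = -1.
(a,b)_17: α=0, u≡9; β=-2, v≡10 (mod 17); (9|17)=+1, (10|17)=-1; sign (−1)^0·+1^-2·-1^0 = +1.
(a,b)_37: α=0, u≡27; β=1, v≡27 (mod 37); (27|37)=+1, (27|37)=+1; sign (−1)^0·+1^1·+1^0 = +1.
(a,b)_19: α=-2, u≡1; β=0, v≡15 (mod 19); (1|19)=+1, (15|19)=-1; sign (−1)^0·+1^0·-1^-2 = +1.
(a,b)_13: α=1, u≡8; β=2, v≡9 (mod 13); (8|13)=-1, (9|13)=+1; sign (−1)^0·-1^2·+1^1 = +1.
Ram(26, 168646) = {43, 53}; no ℚ_43-point on the conic.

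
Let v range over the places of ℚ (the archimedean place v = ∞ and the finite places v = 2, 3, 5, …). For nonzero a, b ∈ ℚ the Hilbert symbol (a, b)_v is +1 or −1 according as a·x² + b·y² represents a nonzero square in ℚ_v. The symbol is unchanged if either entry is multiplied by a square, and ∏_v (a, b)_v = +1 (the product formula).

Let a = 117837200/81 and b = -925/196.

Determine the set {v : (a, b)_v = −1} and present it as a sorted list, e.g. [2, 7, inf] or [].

[13, 17]

Mod squares: a ≡ 294593, b ≡ -37. Check v ∈ {∞, 2, 3, 5, 7, 13, 17, 31, 37, 43}.
v=5: a=5^2·(≡3), b=5^2·(≡3) mod 5; (3|5)=-1, (3|5)=-1; (−1)^{2·2·2}·(-1)^2·(-1)^2 = +1.
v=43: a=43^1·(≡41), b=43^0·(≡17) mod 43; (41|43)=+1, (17|43)=+1; (−1)^{1·0·21}·(+1)^0·(+1)^1 = +1.
v=17: a=17^1·(≡12), b=17^0·(≡3) mod 17; (12|17)=-1, (3|17)=-1; (−1)^{1·0·8}·(-1)^0·(-1)^1 = -1.
v=37: a=37^0·(≡1), b=37^1·(≡28) mod 37; (1|37)=+1, (28|37)=+1; (−1)^{0·1·18}·(+1)^1·(+1)^0 = +1.
v=3: a=3^-4·(≡2), b=3^0·(≡2) mod 3; (2|3)=-1, (2|3)=-1; (−1)^{-4·0·1}·(-1)^0·(-1)^-4 = +1.
v=13: a=13^1·(≡11), b=13^0·(≡11) mod 13; (11|13)=-1, (11|13)=-1; (−1)^{1·0·6}·(-1)^0·(-1)^1 = -1.
v=2: v_2(a)=4, v_2(b)=-2; units ≡ 1, 3 (mod 8); ε·ε+αω+βω = 0·1+4·1+-2·0 ≡ 0  ⇒  (a,b)_2 = +1.
v=31: a=31^1·(≡12), b=31^0·(≡16) mod 31; (12|31)=-1, (16|31)=+1; (−1)^{1·0·15}·(-1)^0·(+1)^1 = +1.
v=∞: 294593 > 0 and -37 < 0  ⇒  (a,b)_∞ = +1.
v=7: a=7^0·(≡3), b=7^-2·(≡5) mod 7; (3|7)=-1, (5|7)=-1; (−1)^{0·-2·3}·(-1)^-2·(-1)^0 = +1.
Ram(294593, -37) = {13, 17}; no ℚ_13-point on the conic.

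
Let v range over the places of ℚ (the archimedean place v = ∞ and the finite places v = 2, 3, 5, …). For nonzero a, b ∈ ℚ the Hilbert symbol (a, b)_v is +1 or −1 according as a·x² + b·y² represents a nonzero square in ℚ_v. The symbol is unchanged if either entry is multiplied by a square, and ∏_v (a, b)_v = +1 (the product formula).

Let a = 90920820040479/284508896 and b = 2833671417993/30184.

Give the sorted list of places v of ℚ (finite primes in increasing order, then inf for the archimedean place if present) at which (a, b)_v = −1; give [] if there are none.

(a, b) ≡ (4466, 58058) mod (ℚ^×)²; places V = {2, 3, 7, 11, 13, 19, 23, 29, ∞}.
(a,b)_11: α=1, u≡8; β=-1, v≡4 (mod 11); (8|11)=-1, (4|11)=+1; sign (−1)^1·-1^-1·+1^1 = +1.
(a,b)_7: α=-5, u≡1; β=-3, v≡6 (mod 7); (1|7)=+1, (6|7)=-1; sign (−1)^1·+1^-3·-1^-5 = +1.
(a,b)_2: α=-5, β=-3; u≡1, v≡5 (mod 8); ε(u)ε(v)=0·0, αω(v)=-5·1, βω(u)=-3·0; sum ≡ 1  ⇒  -1.
(a,b)_29: α=1, u≡5; β=1, v≡13 (mod 29); (5|29)=+1, (13|29)=+1; sign (−1)^0·+1^1·+1^1 = +1.
(a,b)_13: α=6, u≡11; β=5, v≡11 (mod 13); (11|13)=-1, (11|13)=-1; sign (−1)^0·-1^5·-1^6 = -1.
(a,b)_∞: sgn(4466)=+, sgn(58058)=+, so +1.
(a,b)_23: α=-2, u≡18; β=0, v≡9 (mod 23); (18|23)=+1, (9|23)=+1; sign (−1)^0·+1^0·+1^-2 = +1.
(a,b)_19: α=0, u≡7; β=2, v≡12 (mod 19); (7|19)=+1, (12|19)=-1; sign (−1)^0·+1^2·-1^0 = +1.
(a,b)_3: α=10, u≡2; β=6, v≡2 (mod 3); (2|3)=-1, (2|3)=-1; sign (−1)^0·-1^6·-1^10 = +1.
|Ram(4466, 58058)| = 2, even; anisotropic at {2, 13}.

[2, 13]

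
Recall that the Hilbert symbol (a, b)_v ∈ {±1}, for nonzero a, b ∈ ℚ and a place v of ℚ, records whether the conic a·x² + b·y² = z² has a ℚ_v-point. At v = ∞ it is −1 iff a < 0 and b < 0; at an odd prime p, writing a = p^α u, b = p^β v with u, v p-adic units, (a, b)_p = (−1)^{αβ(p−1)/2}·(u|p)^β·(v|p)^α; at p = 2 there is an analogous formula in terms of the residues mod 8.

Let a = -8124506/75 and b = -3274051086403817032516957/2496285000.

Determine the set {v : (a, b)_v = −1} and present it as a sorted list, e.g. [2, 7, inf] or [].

(a, b) ≡ (-78, -858) mod (ℚ^×)²; places V = {2, 3, 5, 11, 13, 17, 41, 43, ∞}.
(a,b)_41: α=0, u≡4; β=-2, v≡19 (mod 41); (4|41)=+1, (19|41)=-1; sign (−1)^0·+1^-2·-1^0 = +1.
(a,b)_11: α=0, u≡8; β=-1, v≡10 (mod 11); (8|11)=-1, (10|11)=-1; sign (−1)^0·-1^-1·-1^0 = -1.
(a,b)_∞: sgn(-78)=−, sgn(-858)=−, so -1.
(a,b)_3: α=-1, u≡1; β=-3, v≡2 (mod 3); (1|3)=+1, (2|3)=-1; sign (−1)^1·+1^-3·-1^-1 = +1.
(a,b)_13: α=3, u≡2; β=11, v≡10 (mod 13); (2|13)=-1, (10|13)=+1; sign (−1)^0·-1^11·+1^3 = -1.
(a,b)_43: α=2, u≡32; β=6, v≡12 (mod 43); (32|43)=-1, (12|43)=-1; sign (−1)^0·-1^6·-1^2 = +1.
(a,b)_2: α=1, β=-3; u≡1, v≡3 (mod 8); ε(u)ε(v)=0·1, αω(v)=1·1, βω(u)=-3·0; sum ≡ 1  ⇒  -1.
(a,b)_17: α=0, u≡7; β=2, v≡9 (mod 17); (7|17)=-1, (9|17)=+1; sign (−1)^0·-1^2·+1^0 = +1.
(a,b)_5: α=-2, u≡3; β=-4, v≡3 (mod 5); (3|5)=-1, (3|5)=-1; sign (−1)^0·-1^-4·-1^-2 = +1.
|Ram(-78, -858)| = 4, even; anisotropic at {2, 11, 13, ∞}.

[2, 11, 13, inf]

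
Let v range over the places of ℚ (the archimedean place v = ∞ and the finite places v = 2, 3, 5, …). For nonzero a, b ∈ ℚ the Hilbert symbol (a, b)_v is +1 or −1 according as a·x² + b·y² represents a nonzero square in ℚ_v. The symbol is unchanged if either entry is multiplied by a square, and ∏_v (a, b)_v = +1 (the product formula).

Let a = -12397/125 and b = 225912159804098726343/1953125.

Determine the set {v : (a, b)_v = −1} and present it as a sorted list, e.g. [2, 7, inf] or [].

[2, 41]

(a, b) ≡ (-1265, 16666247235) mod (ℚ^×)²; places V = {2, 3, 5, 7, 11, 23, 41, 43, 47, 53, ∞}.
(a,b)_53: α=0, u≡17; β=1, v≡17 (mod 53); (17|53)=+1, (17|53)=+1; sign (−1)^0·+1^1·+1^0 = +1.
(a,b)_23: α=1, u≡22; β=3, v≡6 (mod 23); (22|23)=-1, (6|23)=+1; sign (−1)^1·-1^3·+1^1 = +1.
(a,b)_11: α=1, u≡7; β=3, v≡4 (mod 11); (7|11)=-1, (4|11)=+1; sign (−1)^1·-1^3·+1^1 = +1.
(a,b)_47: α=0, u≡14; β=1, v≡46 (mod 47); (14|47)=+1, (46|47)=-1; sign (−1)^0·+1^1·-1^0 = +1.
(a,b)_43: α=0, u≡14; β=1, v≡6 (mod 43); (14|43)=+1, (6|43)=+1; sign (−1)^0·+1^1·+1^0 = +1.
(a,b)_7: α=2, u≡1; β=6, v≡1 (mod 7); (1|7)=+1, (1|7)=+1; sign (−1)^0·+1^6·+1^2 = +1.
(a,b)_41: α=0, u≡13; β=1, v≡4 (mod 41); (13|41)=-1, (4|41)=+1; sign (−1)^0·-1^1·+1^0 = -1.
(a,b)_∞: sgn(-1265)=−, sgn(16666247235)=+, so +1.
(a,b)_5: α=-3, u≡3; β=-9, v≡3 (mod 5); (3|5)=-1, (3|5)=-1; sign (−1)^0·-1^-9·-1^-3 = +1.
(a,b)_2: α=0, β=0; u≡7, v≡3 (mod 8); ε(u)ε(v)=1·1, αω(v)=0·1, βω(u)=0·0; sum ≡ 1  ⇒  -1.
(a,b)_3: α=0, u≡1; β=3, v≡1 (mod 3); (1|3)=+1, (1|3)=+1; sign (−1)^0·+1^3·+1^0 = +1.
(-1265, 16666247235 / ℚ) ramifies at {2, 41}: a division algebra.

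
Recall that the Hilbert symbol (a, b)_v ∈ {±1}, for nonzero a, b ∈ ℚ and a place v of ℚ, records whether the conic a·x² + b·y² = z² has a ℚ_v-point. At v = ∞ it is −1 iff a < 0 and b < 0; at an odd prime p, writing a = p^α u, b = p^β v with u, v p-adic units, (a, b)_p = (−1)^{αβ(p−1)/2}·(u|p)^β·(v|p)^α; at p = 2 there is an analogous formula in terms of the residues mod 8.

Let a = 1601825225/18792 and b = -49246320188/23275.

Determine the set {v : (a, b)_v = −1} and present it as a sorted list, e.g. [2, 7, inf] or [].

Mod squares: a ≡ 58058, b ≡ -2800733. Check v ∈ {∞, 2, 3, 5, 7, 11, 13, 17, 19, 23, 29}.
v=19: a=19^0·(≡15), b=19^-1·(≡13) mod 19; (15|19)=-1, (13|19)=-1; (−1)^{0·-1·9}·(-1)^-1·(-1)^0 = -1.
v=17: a=17^0·(≡3), b=17^5·(≡15) mod 17; (3|17)=-1, (15|17)=+1; (−1)^{0·5·8}·(-1)^5·(+1)^0 = -1.
v=3: a=3^-4·(≡2), b=3^0·(≡1) mod 3; (2|3)=-1, (1|3)=+1; (−1)^{-4·0·1}·(-1)^0·(+1)^-4 = +1.
v=13: a=13^1·(≡7), b=13^1·(≡7) mod 13; (7|13)=-1, (7|13)=-1; (−1)^{1·1·6}·(-1)^1·(-1)^1 = +1.
v=∞: 58058 > 0 and -2800733 < 0  ⇒  (a,b)_∞ = +1.
v=29: a=29^-1·(≡22), b=29^1·(≡22) mod 29; (22|29)=+1, (22|29)=+1; (−1)^{-1·1·14}·(+1)^1·(+1)^-1 = +1.
v=23: a=23^2·(≡6), b=23^1·(≡20) mod 23; (6|23)=+1, (20|23)=-1; (−1)^{2·1·11}·(+1)^1·(-1)^2 = +1.
v=7: a=7^1·(≡3), b=7^-2·(≡2) mod 7; (3|7)=-1, (2|7)=+1; (−1)^{1·-2·3}·(-1)^-2·(+1)^1 = +1.
v=11: a=11^3·(≡5), b=11^0·(≡10) mod 11; (5|11)=+1, (10|11)=-1; (−1)^{3·0·5}·(+1)^0·(-1)^3 = -1.
v=5: a=5^2·(≡2), b=5^-2·(≡2) mod 5; (2|5)=-1, (2|5)=-1; (−1)^{2·-2·2}·(-1)^-2·(-1)^2 = +1.
v=2: v_2(a)=-3, v_2(b)=2; units ≡ 5, 3 (mod 8); ε·ε+αω+βω = 0·1+-3·1+2·1 ≡ 1  ⇒  (a,b)_2 = -1.
Ram(58058, -2800733) = {2, 11, 17, 19}; no ℚ_2-point on the conic.

[2, 11, 17, 19]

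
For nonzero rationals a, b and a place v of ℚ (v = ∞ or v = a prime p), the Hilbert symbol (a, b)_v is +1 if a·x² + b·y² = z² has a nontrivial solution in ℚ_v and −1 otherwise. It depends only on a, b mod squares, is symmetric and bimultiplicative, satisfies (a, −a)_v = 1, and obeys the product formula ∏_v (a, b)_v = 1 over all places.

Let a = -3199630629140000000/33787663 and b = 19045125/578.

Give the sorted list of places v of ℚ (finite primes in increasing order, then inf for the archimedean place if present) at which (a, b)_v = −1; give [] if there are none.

[2, 5, 23, 29]

Mod squares: a ≡ -443555, b ≡ 2090. Check v ∈ {∞, 2, 3, 5, 7, 11, 13, 17, 19, 23, 29}.
v=5: a=5^7·(≡1), b=5^3·(≡2) mod 5; (1|5)=+1, (2|5)=-1; (−1)^{7·3·2}·(+1)^3·(-1)^7 = -1.
v=23: a=23^1·(≡4), b=23^0·(≡7) mod 23; (4|23)=+1, (7|23)=-1; (−1)^{1·0·11}·(+1)^0·(-1)^1 = -1.
v=11: a=11^2·(≡4), b=11^1·(≡5) mod 11; (4|11)=+1, (5|11)=+1; (−1)^{2·1·5}·(+1)^1·(+1)^2 = +1.
v=29: a=29^1·(≡15), b=29^0·(≡8) mod 29; (15|29)=-1, (8|29)=-1; (−1)^{1·0·14}·(-1)^0·(-1)^1 = -1.
v=7: a=7^-1·(≡6), b=7^0·(≡2) mod 7; (6|7)=-1, (2|7)=+1; (−1)^{-1·0·3}·(-1)^0·(+1)^-1 = +1.
v=∞: -443555 < 0 and 2090 > 0  ⇒  (a,b)_∞ = +1.
v=2: v_2(a)=8, v_2(b)=-1; units ≡ 5, 5 (mod 8); ε·ε+αω+βω = 0·0+8·1+-1·1 ≡ 1  ⇒  (a,b)_2 = -1.
v=3: a=3^0·(≡1), b=3^6·(≡2) mod 3; (1|3)=+1, (2|3)=-1; (−1)^{0·6·1}·(+1)^6·(-1)^0 = +1.
v=19: a=19^3·(≡11), b=19^1·(≡18) mod 19; (11|19)=+1, (18|19)=-1; (−1)^{3·1·9}·(+1)^1·(-1)^3 = +1.
v=17: a=17^2·(≡4), b=17^-2·(≡4) mod 17; (4|17)=+1, (4|17)=+1; (−1)^{2·-2·8}·(+1)^-2·(+1)^2 = +1.
v=13: a=13^-6·(≡6), b=13^0·(≡10) mod 13; (6|13)=-1, (10|13)=+1; (−1)^{-6·0·6}·(-1)^0·(+1)^-6 = +1.
Ram(-443555, 2090) = {2, 5, 23, 29}; no ℚ_2-point on the conic.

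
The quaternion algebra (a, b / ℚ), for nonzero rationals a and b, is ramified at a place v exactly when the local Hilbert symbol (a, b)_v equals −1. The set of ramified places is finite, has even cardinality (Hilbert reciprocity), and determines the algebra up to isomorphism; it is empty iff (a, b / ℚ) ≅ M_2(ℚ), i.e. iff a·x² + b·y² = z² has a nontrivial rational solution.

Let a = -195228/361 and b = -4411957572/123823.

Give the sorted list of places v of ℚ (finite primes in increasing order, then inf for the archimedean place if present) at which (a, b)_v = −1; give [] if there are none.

Mod squares: a ≡ -5423, b ≡ -1176791. Check v ∈ {∞, 2, 3, 7, 11, 17, 19, 29, 31}.
v=29: a=29^1·(≡22), b=29^1·(≡17) mod 29; (22|29)=+1, (17|29)=-1; (−1)^{1·1·14}·(+1)^1·(-1)^1 = -1.
v=19: a=19^-2·(≡16), b=19^-2·(≡14) mod 19; (16|19)=+1, (14|19)=-1; (−1)^{-2·-2·9}·(+1)^-2·(-1)^-2 = +1.
v=3: a=3^2·(≡1), b=3^8·(≡1) mod 3; (1|3)=+1, (1|3)=+1; (−1)^{2·8·1}·(+1)^8·(+1)^2 = +1.
v=∞: -5423 < 0 and -1176791 < 0  ⇒  (a,b)_∞ = -1.
v=7: a=7^0·(≡4), b=7^-3·(≡5) mod 7; (4|7)=+1, (5|7)=-1; (−1)^{0·-3·3}·(+1)^-3·(-1)^0 = +1.
v=31: a=31^0·(≡16), b=31^1·(≡4) mod 31; (16|31)=+1, (4|31)=+1; (−1)^{0·1·15}·(+1)^1·(+1)^0 = +1.
v=11: a=11^1·(≡8), b=11^1·(≡9) mod 11; (8|11)=-1, (9|11)=+1; (−1)^{1·1·5}·(-1)^1·(+1)^1 = +1.
v=2: v_2(a)=2, v_2(b)=2; units ≡ 1, 1 (mod 8); ε·ε+αω+βω = 0·0+2·0+2·0 ≡ 0  ⇒  (a,b)_2 = +1.
v=17: a=17^1·(≡2), b=17^1·(≡4) mod 17; (2|17)=+1, (4|17)=+1; (−1)^{1·1·8}·(+1)^1·(+1)^1 = +1.
Ram(-5423, -1176791) = {29, ∞}; no ℚ_29-point on the conic.

[29, inf]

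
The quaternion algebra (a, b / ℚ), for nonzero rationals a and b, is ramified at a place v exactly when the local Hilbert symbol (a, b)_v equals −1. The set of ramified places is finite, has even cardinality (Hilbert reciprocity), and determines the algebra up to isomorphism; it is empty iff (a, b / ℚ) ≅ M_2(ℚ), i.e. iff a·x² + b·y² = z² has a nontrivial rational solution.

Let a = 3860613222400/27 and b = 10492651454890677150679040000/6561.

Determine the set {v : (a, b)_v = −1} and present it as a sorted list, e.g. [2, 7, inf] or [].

Mod squares: a ≡ 1767, b ≡ 11. Check v ∈ {∞, 2, 3, 5, 11, 19, 23, 31}.
v=5: a=5^2·(≡3), b=5^4·(≡4) mod 5; (3|5)=-1, (4|5)=+1; (−1)^{2·4·2}·(-1)^4·(+1)^2 = +1.
v=19: a=19^1·(≡11), b=19^2·(≡5) mod 19; (11|19)=+1, (5|19)=+1; (−1)^{1·2·9}·(+1)^2·(+1)^1 = +1.
v=11: a=11^2·(≡10), b=11^5·(≡1) mod 11; (10|11)=-1, (1|11)=+1; (−1)^{2·5·5}·(-1)^5·(+1)^2 = -1.
v=31: a=31^1·(≡29), b=31^2·(≡27) mod 31; (29|31)=-1, (27|31)=-1; (−1)^{1·2·15}·(-1)^2·(-1)^1 = -1.
v=∞: 1767 > 0 and 11 > 0  ⇒  (a,b)_∞ = +1.
v=23: a=23^2·(≡15), b=23^4·(≡5) mod 23; (15|23)=-1, (5|23)=-1; (−1)^{2·4·11}·(-1)^4·(-1)^2 = +1.
v=2: v_2(a)=12, v_2(b)=30; units ≡ 7, 3 (mod 8); ε·ε+αω+βω = 1·1+12·1+30·0 ≡ 1  ⇒  (a,b)_2 = -1.
v=3: a=3^-3·(≡1), b=3^-8·(≡2) mod 3; (1|3)=+1, (2|3)=-1; (−1)^{-3·-8·1}·(+1)^-8·(-1)^-3 = -1.
|Ram(1767, 11)| = 4, even; anisotropic at {2, 3, 11, 31}.

[2, 3, 11, 31]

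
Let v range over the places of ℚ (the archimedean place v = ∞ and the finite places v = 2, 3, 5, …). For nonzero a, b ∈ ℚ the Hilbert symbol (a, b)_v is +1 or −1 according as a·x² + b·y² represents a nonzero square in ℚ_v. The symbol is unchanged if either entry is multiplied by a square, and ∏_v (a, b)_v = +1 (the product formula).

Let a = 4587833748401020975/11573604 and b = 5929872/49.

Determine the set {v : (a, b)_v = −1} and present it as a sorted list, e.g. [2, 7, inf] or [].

Mod squares: a ≡ 17652919, b ≡ 2193. Check v ∈ {∞, 2, 3, 5, 7, 11, 13, 17, 19, 23, 31, 41, 43}.
v=∞: 17652919 > 0 and 2193 > 0  ⇒  (a,b)_∞ = +1.
v=2: v_2(a)=-2, v_2(b)=4; units ≡ 7, 1 (mod 8); ε·ε+αω+βω = 1·0+-2·0+4·0 ≡ 0  ⇒  (a,b)_2 = +1.
v=43: a=43^1·(≡2), b=43^1·(≡22) mod 43; (2|43)=-1, (22|43)=-1; (−1)^{1·1·21}·(-1)^1·(-1)^1 = -1.
v=41: a=41^1·(≡18), b=41^0·(≡36) mod 41; (18|41)=+1, (36|41)=+1; (−1)^{1·0·20}·(+1)^0·(+1)^1 = +1.
v=7: a=7^-2·(≡2), b=7^-2·(≡4) mod 7; (2|7)=+1, (4|7)=+1; (−1)^{-2·-2·3}·(+1)^-2·(+1)^-2 = +1.
v=5: a=5^2·(≡1), b=5^0·(≡3) mod 5; (1|5)=+1, (3|5)=-1; (−1)^{2·0·2}·(+1)^0·(-1)^2 = +1.
v=17: a=17^1·(≡16), b=17^1·(≡12) mod 17; (16|17)=+1, (12|17)=-1; (−1)^{1·1·8}·(+1)^1·(-1)^1 = -1.
v=19: a=19^1·(≡17), b=19^0·(≡13) mod 19; (17|19)=+1, (13|19)=-1; (−1)^{1·0·9}·(+1)^0·(-1)^1 = -1.
v=23: a=23^2·(≡21), b=23^0·(≡4) mod 23; (21|23)=-1, (4|23)=+1; (−1)^{2·0·11}·(-1)^0·(+1)^2 = +1.
v=3: a=3^-10·(≡1), b=3^1·(≡2) mod 3; (1|3)=+1, (2|3)=-1; (−1)^{-10·1·1}·(+1)^1·(-1)^-10 = +1.
v=31: a=31^3·(≡9), b=31^0·(≡21) mod 31; (9|31)=+1, (21|31)=-1; (−1)^{3·0·15}·(+1)^0·(-1)^3 = -1.
v=13: a=13^2·(≡2), b=13^2·(≡4) mod 13; (2|13)=-1, (4|13)=+1; (−1)^{2·2·6}·(-1)^2·(+1)^2 = +1.
v=11: a=11^2·(≡4), b=11^0·(≡5) mod 11; (4|11)=+1, (5|11)=+1; (−1)^{2·0·5}·(+1)^0·(+1)^2 = +1.
(17652919, 2193 / ℚ) ramifies at {17, 19, 31, 43}: a division algebra.

[17, 19, 31, 43]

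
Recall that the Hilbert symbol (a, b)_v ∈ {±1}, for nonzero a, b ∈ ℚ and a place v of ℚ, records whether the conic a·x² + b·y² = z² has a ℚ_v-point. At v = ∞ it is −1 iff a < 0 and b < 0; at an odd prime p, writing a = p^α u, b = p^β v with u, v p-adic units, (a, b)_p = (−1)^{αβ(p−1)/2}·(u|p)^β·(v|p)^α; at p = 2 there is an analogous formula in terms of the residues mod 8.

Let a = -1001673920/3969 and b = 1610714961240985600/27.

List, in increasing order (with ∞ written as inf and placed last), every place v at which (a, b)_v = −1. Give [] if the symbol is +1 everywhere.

Mod squares: a ≡ -43355, b ≡ 5187. Check v ∈ {∞, 2, 3, 5, 7, 11, 13, 19, 23, 29}.
v=2: v_2(a)=6, v_2(b)=12; units ≡ 5, 3 (mod 8); ε·ε+αω+βω = 0·1+6·1+12·1 ≡ 0  ⇒  (a,b)_2 = +1.
v=11: a=11^0·(≡8), b=11^2·(≡8) mod 11; (8|11)=-1, (8|11)=-1; (−1)^{0·2·5}·(-1)^2·(-1)^0 = +1.
v=3: a=3^-4·(≡1), b=3^-3·(≡1) mod 3; (1|3)=+1, (1|3)=+1; (−1)^{-4·-3·1}·(+1)^-3·(+1)^-4 = +1.
v=7: a=7^-2·(≡3), b=7^1·(≡6) mod 7; (3|7)=-1, (6|7)=-1; (−1)^{-2·1·3}·(-1)^1·(-1)^-2 = -1.
v=5: a=5^1·(≡4), b=5^2·(≡2) mod 5; (4|5)=+1, (2|5)=-1; (−1)^{1·2·2}·(+1)^2·(-1)^1 = -1.
v=29: a=29^1·(≡22), b=29^2·(≡9) mod 29; (22|29)=+1, (9|29)=+1; (−1)^{1·2·14}·(+1)^2·(+1)^1 = +1.
v=∞: -43355 < 0 and 5187 > 0  ⇒  (a,b)_∞ = +1.
v=19: a=19^2·(≡18), b=19^1·(≡5) mod 19; (18|19)=-1, (5|19)=+1; (−1)^{2·1·9}·(-1)^1·(+1)^2 = -1.
v=13: a=13^1·(≡11), b=13^3·(≡3) mod 13; (11|13)=-1, (3|13)=+1; (−1)^{1·3·6}·(-1)^3·(+1)^1 = -1.
v=23: a=23^1·(≡8), b=23^2·(≡12) mod 23; (8|23)=+1, (12|23)=+1; (−1)^{1·2·11}·(+1)^2·(+1)^1 = +1.
|Ram(-43355, 5187)| = 4, even; anisotropic at {5, 7, 13, 19}.

[5, 7, 13, 19]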